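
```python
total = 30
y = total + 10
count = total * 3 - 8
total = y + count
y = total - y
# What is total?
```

Answer: 122

Derivation:
Trace (tracking total):
total = 30  # -> total = 30
y = total + 10  # -> y = 40
count = total * 3 - 8  # -> count = 82
total = y + count  # -> total = 122
y = total - y  # -> y = 82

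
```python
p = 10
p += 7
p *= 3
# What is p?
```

Answer: 51

Derivation:
Trace (tracking p):
p = 10  # -> p = 10
p += 7  # -> p = 17
p *= 3  # -> p = 51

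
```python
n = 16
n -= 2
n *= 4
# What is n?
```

Answer: 56

Derivation:
Trace (tracking n):
n = 16  # -> n = 16
n -= 2  # -> n = 14
n *= 4  # -> n = 56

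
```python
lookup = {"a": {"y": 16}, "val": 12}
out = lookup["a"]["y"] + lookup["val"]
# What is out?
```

Answer: 28

Derivation:
Trace (tracking out):
lookup = {'a': {'y': 16}, 'val': 12}  # -> lookup = {'a': {'y': 16}, 'val': 12}
out = lookup['a']['y'] + lookup['val']  # -> out = 28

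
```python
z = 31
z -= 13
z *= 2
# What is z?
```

Trace (tracking z):
z = 31  # -> z = 31
z -= 13  # -> z = 18
z *= 2  # -> z = 36

Answer: 36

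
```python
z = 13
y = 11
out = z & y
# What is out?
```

Answer: 9

Derivation:
Trace (tracking out):
z = 13  # -> z = 13
y = 11  # -> y = 11
out = z & y  # -> out = 9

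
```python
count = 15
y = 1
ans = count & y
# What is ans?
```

Trace (tracking ans):
count = 15  # -> count = 15
y = 1  # -> y = 1
ans = count & y  # -> ans = 1

Answer: 1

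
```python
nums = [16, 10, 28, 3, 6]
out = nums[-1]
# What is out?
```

Trace (tracking out):
nums = [16, 10, 28, 3, 6]  # -> nums = [16, 10, 28, 3, 6]
out = nums[-1]  # -> out = 6

Answer: 6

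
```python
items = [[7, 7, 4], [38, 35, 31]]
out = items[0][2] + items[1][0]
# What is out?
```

Answer: 42

Derivation:
Trace (tracking out):
items = [[7, 7, 4], [38, 35, 31]]  # -> items = [[7, 7, 4], [38, 35, 31]]
out = items[0][2] + items[1][0]  # -> out = 42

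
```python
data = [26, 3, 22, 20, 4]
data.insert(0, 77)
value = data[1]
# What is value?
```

Trace (tracking value):
data = [26, 3, 22, 20, 4]  # -> data = [26, 3, 22, 20, 4]
data.insert(0, 77)  # -> data = [77, 26, 3, 22, 20, 4]
value = data[1]  # -> value = 26

Answer: 26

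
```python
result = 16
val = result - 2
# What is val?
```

Trace (tracking val):
result = 16  # -> result = 16
val = result - 2  # -> val = 14

Answer: 14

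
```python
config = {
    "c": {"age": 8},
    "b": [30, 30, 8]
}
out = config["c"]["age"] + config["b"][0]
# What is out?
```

Trace (tracking out):
config = {'c': {'age': 8}, 'b': [30, 30, 8]}  # -> config = {'c': {'age': 8}, 'b': [30, 30, 8]}
out = config['c']['age'] + config['b'][0]  # -> out = 38

Answer: 38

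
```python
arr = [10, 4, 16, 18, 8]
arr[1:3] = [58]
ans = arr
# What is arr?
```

Answer: [10, 58, 18, 8]

Derivation:
Trace (tracking arr):
arr = [10, 4, 16, 18, 8]  # -> arr = [10, 4, 16, 18, 8]
arr[1:3] = [58]  # -> arr = [10, 58, 18, 8]
ans = arr  # -> ans = [10, 58, 18, 8]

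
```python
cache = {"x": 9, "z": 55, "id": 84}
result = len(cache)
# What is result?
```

Trace (tracking result):
cache = {'x': 9, 'z': 55, 'id': 84}  # -> cache = {'x': 9, 'z': 55, 'id': 84}
result = len(cache)  # -> result = 3

Answer: 3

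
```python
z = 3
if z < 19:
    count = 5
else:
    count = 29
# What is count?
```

Trace (tracking count):
z = 3  # -> z = 3
if z < 19:  # condition is True
    count = 5  # -> count = 5

Answer: 5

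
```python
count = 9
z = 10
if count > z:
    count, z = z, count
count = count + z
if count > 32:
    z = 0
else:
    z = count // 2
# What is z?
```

Trace (tracking z):
count = 9  # -> count = 9
z = 10  # -> z = 10
if count > z:  # condition is False
count = count + z  # -> count = 19
if count > 32:  # condition is False
else:
    z = count // 2  # -> z = 9

Answer: 9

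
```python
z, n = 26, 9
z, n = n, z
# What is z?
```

Trace (tracking z):
z, n = (26, 9)  # -> z = 26, n = 9
z, n = (n, z)  # -> z = 9, n = 26

Answer: 9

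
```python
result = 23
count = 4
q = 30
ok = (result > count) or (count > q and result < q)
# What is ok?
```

Answer: True

Derivation:
Trace (tracking ok):
result = 23  # -> result = 23
count = 4  # -> count = 4
q = 30  # -> q = 30
ok = result > count or (count > q and result < q)  # -> ok = True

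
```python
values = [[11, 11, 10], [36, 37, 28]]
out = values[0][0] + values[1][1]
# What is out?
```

Answer: 48

Derivation:
Trace (tracking out):
values = [[11, 11, 10], [36, 37, 28]]  # -> values = [[11, 11, 10], [36, 37, 28]]
out = values[0][0] + values[1][1]  # -> out = 48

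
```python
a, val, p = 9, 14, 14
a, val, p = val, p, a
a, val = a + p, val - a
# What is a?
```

Answer: 23

Derivation:
Trace (tracking a):
a, val, p = (9, 14, 14)  # -> a = 9, val = 14, p = 14
a, val, p = (val, p, a)  # -> a = 14, val = 14, p = 9
a, val = (a + p, val - a)  # -> a = 23, val = 0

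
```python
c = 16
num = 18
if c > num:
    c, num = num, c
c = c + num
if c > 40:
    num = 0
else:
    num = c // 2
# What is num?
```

Answer: 17

Derivation:
Trace (tracking num):
c = 16  # -> c = 16
num = 18  # -> num = 18
if c > num:  # condition is False
c = c + num  # -> c = 34
if c > 40:  # condition is False
else:
    num = c // 2  # -> num = 17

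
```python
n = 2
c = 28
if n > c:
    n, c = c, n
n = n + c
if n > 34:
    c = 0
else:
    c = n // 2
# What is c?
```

Answer: 15

Derivation:
Trace (tracking c):
n = 2  # -> n = 2
c = 28  # -> c = 28
if n > c:  # condition is False
n = n + c  # -> n = 30
if n > 34:  # condition is False
else:
    c = n // 2  # -> c = 15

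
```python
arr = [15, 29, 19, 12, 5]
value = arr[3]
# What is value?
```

Trace (tracking value):
arr = [15, 29, 19, 12, 5]  # -> arr = [15, 29, 19, 12, 5]
value = arr[3]  # -> value = 12

Answer: 12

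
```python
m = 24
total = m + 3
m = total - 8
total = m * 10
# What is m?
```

Trace (tracking m):
m = 24  # -> m = 24
total = m + 3  # -> total = 27
m = total - 8  # -> m = 19
total = m * 10  # -> total = 190

Answer: 19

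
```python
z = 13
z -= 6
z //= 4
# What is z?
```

Trace (tracking z):
z = 13  # -> z = 13
z -= 6  # -> z = 7
z //= 4  # -> z = 1

Answer: 1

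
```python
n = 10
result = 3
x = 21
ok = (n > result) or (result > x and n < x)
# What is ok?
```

Answer: True

Derivation:
Trace (tracking ok):
n = 10  # -> n = 10
result = 3  # -> result = 3
x = 21  # -> x = 21
ok = n > result or (result > x and n < x)  # -> ok = True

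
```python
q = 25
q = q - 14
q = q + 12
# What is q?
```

Trace (tracking q):
q = 25  # -> q = 25
q = q - 14  # -> q = 11
q = q + 12  # -> q = 23

Answer: 23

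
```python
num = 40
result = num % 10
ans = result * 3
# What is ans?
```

Answer: 0

Derivation:
Trace (tracking ans):
num = 40  # -> num = 40
result = num % 10  # -> result = 0
ans = result * 3  # -> ans = 0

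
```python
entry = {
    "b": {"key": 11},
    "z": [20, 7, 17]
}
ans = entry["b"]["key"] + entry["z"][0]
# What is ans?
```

Trace (tracking ans):
entry = {'b': {'key': 11}, 'z': [20, 7, 17]}  # -> entry = {'b': {'key': 11}, 'z': [20, 7, 17]}
ans = entry['b']['key'] + entry['z'][0]  # -> ans = 31

Answer: 31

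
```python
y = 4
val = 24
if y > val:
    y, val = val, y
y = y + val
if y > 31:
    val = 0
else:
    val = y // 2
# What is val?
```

Trace (tracking val):
y = 4  # -> y = 4
val = 24  # -> val = 24
if y > val:  # condition is False
y = y + val  # -> y = 28
if y > 31:  # condition is False
else:
    val = y // 2  # -> val = 14

Answer: 14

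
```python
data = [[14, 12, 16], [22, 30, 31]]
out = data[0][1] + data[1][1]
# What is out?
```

Trace (tracking out):
data = [[14, 12, 16], [22, 30, 31]]  # -> data = [[14, 12, 16], [22, 30, 31]]
out = data[0][1] + data[1][1]  # -> out = 42

Answer: 42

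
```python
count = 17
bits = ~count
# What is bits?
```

Answer: -18

Derivation:
Trace (tracking bits):
count = 17  # -> count = 17
bits = ~count  # -> bits = -18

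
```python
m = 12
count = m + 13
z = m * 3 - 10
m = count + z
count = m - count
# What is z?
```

Trace (tracking z):
m = 12  # -> m = 12
count = m + 13  # -> count = 25
z = m * 3 - 10  # -> z = 26
m = count + z  # -> m = 51
count = m - count  # -> count = 26

Answer: 26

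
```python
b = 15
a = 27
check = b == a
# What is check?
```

Answer: False

Derivation:
Trace (tracking check):
b = 15  # -> b = 15
a = 27  # -> a = 27
check = b == a  # -> check = False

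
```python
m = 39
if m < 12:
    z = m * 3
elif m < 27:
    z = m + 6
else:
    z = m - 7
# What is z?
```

Trace (tracking z):
m = 39  # -> m = 39
if m < 12:  # condition is False
elif m < 27:  # condition is False
else:
    z = m - 7  # -> z = 32

Answer: 32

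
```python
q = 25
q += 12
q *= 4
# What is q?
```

Trace (tracking q):
q = 25  # -> q = 25
q += 12  # -> q = 37
q *= 4  # -> q = 148

Answer: 148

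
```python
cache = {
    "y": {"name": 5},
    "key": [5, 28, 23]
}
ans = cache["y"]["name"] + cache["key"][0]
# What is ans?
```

Trace (tracking ans):
cache = {'y': {'name': 5}, 'key': [5, 28, 23]}  # -> cache = {'y': {'name': 5}, 'key': [5, 28, 23]}
ans = cache['y']['name'] + cache['key'][0]  # -> ans = 10

Answer: 10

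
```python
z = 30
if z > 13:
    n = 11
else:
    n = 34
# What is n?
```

Trace (tracking n):
z = 30  # -> z = 30
if z > 13:  # condition is True
    n = 11  # -> n = 11

Answer: 11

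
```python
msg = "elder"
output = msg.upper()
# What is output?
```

Answer: 'ELDER'

Derivation:
Trace (tracking output):
msg = 'elder'  # -> msg = 'elder'
output = msg.upper()  # -> output = 'ELDER'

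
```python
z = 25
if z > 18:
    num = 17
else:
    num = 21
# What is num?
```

Trace (tracking num):
z = 25  # -> z = 25
if z > 18:  # condition is True
    num = 17  # -> num = 17

Answer: 17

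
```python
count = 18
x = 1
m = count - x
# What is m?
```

Trace (tracking m):
count = 18  # -> count = 18
x = 1  # -> x = 1
m = count - x  # -> m = 17

Answer: 17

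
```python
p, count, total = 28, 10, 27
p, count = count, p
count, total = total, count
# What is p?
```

Answer: 10

Derivation:
Trace (tracking p):
p, count, total = (28, 10, 27)  # -> p = 28, count = 10, total = 27
p, count = (count, p)  # -> p = 10, count = 28
count, total = (total, count)  # -> count = 27, total = 28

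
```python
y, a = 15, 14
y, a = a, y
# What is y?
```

Trace (tracking y):
y, a = (15, 14)  # -> y = 15, a = 14
y, a = (a, y)  # -> y = 14, a = 15

Answer: 14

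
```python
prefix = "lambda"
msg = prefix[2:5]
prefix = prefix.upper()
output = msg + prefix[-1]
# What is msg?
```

Answer: 'mbd'

Derivation:
Trace (tracking msg):
prefix = 'lambda'  # -> prefix = 'lambda'
msg = prefix[2:5]  # -> msg = 'mbd'
prefix = prefix.upper()  # -> prefix = 'LAMBDA'
output = msg + prefix[-1]  # -> output = 'mbdA'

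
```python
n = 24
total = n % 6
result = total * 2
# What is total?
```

Trace (tracking total):
n = 24  # -> n = 24
total = n % 6  # -> total = 0
result = total * 2  # -> result = 0

Answer: 0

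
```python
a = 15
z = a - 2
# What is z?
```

Answer: 13

Derivation:
Trace (tracking z):
a = 15  # -> a = 15
z = a - 2  # -> z = 13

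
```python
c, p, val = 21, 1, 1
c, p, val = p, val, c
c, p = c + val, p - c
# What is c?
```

Answer: 22

Derivation:
Trace (tracking c):
c, p, val = (21, 1, 1)  # -> c = 21, p = 1, val = 1
c, p, val = (p, val, c)  # -> c = 1, p = 1, val = 21
c, p = (c + val, p - c)  # -> c = 22, p = 0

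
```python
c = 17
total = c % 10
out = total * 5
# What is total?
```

Trace (tracking total):
c = 17  # -> c = 17
total = c % 10  # -> total = 7
out = total * 5  # -> out = 35

Answer: 7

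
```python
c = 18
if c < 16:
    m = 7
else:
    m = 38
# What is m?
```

Trace (tracking m):
c = 18  # -> c = 18
if c < 16:  # condition is False
else:
    m = 38  # -> m = 38

Answer: 38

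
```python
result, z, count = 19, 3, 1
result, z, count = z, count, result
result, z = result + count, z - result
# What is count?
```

Trace (tracking count):
result, z, count = (19, 3, 1)  # -> result = 19, z = 3, count = 1
result, z, count = (z, count, result)  # -> result = 3, z = 1, count = 19
result, z = (result + count, z - result)  # -> result = 22, z = -2

Answer: 19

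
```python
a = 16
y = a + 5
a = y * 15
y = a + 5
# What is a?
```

Trace (tracking a):
a = 16  # -> a = 16
y = a + 5  # -> y = 21
a = y * 15  # -> a = 315
y = a + 5  # -> y = 320

Answer: 315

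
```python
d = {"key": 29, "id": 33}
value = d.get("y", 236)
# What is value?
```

Trace (tracking value):
d = {'key': 29, 'id': 33}  # -> d = {'key': 29, 'id': 33}
value = d.get('y', 236)  # -> value = 236

Answer: 236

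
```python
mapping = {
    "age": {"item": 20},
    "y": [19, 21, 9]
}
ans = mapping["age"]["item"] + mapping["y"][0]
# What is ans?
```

Answer: 39

Derivation:
Trace (tracking ans):
mapping = {'age': {'item': 20}, 'y': [19, 21, 9]}  # -> mapping = {'age': {'item': 20}, 'y': [19, 21, 9]}
ans = mapping['age']['item'] + mapping['y'][0]  # -> ans = 39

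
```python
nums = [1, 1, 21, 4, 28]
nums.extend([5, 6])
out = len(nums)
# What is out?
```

Trace (tracking out):
nums = [1, 1, 21, 4, 28]  # -> nums = [1, 1, 21, 4, 28]
nums.extend([5, 6])  # -> nums = [1, 1, 21, 4, 28, 5, 6]
out = len(nums)  # -> out = 7

Answer: 7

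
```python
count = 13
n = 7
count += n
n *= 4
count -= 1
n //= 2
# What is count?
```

Trace (tracking count):
count = 13  # -> count = 13
n = 7  # -> n = 7
count += n  # -> count = 20
n *= 4  # -> n = 28
count -= 1  # -> count = 19
n //= 2  # -> n = 14

Answer: 19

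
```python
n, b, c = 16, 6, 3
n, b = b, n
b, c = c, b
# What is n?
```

Trace (tracking n):
n, b, c = (16, 6, 3)  # -> n = 16, b = 6, c = 3
n, b = (b, n)  # -> n = 6, b = 16
b, c = (c, b)  # -> b = 3, c = 16

Answer: 6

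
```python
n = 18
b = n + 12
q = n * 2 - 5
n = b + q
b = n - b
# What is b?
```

Trace (tracking b):
n = 18  # -> n = 18
b = n + 12  # -> b = 30
q = n * 2 - 5  # -> q = 31
n = b + q  # -> n = 61
b = n - b  # -> b = 31

Answer: 31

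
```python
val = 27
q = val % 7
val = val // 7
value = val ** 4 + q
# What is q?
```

Answer: 6

Derivation:
Trace (tracking q):
val = 27  # -> val = 27
q = val % 7  # -> q = 6
val = val // 7  # -> val = 3
value = val ** 4 + q  # -> value = 87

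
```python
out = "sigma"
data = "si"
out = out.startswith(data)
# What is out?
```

Answer: True

Derivation:
Trace (tracking out):
out = 'sigma'  # -> out = 'sigma'
data = 'si'  # -> data = 'si'
out = out.startswith(data)  # -> out = True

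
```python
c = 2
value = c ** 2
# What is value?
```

Answer: 4

Derivation:
Trace (tracking value):
c = 2  # -> c = 2
value = c ** 2  # -> value = 4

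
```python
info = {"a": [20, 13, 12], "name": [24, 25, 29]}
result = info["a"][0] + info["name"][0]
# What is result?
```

Answer: 44

Derivation:
Trace (tracking result):
info = {'a': [20, 13, 12], 'name': [24, 25, 29]}  # -> info = {'a': [20, 13, 12], 'name': [24, 25, 29]}
result = info['a'][0] + info['name'][0]  # -> result = 44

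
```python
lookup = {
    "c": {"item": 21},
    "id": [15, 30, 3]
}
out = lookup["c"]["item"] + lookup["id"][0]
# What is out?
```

Answer: 36

Derivation:
Trace (tracking out):
lookup = {'c': {'item': 21}, 'id': [15, 30, 3]}  # -> lookup = {'c': {'item': 21}, 'id': [15, 30, 3]}
out = lookup['c']['item'] + lookup['id'][0]  # -> out = 36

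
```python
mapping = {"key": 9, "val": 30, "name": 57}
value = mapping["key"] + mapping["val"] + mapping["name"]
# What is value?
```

Answer: 96

Derivation:
Trace (tracking value):
mapping = {'key': 9, 'val': 30, 'name': 57}  # -> mapping = {'key': 9, 'val': 30, 'name': 57}
value = mapping['key'] + mapping['val'] + mapping['name']  # -> value = 96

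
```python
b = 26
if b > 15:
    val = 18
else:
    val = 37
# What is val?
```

Trace (tracking val):
b = 26  # -> b = 26
if b > 15:  # condition is True
    val = 18  # -> val = 18

Answer: 18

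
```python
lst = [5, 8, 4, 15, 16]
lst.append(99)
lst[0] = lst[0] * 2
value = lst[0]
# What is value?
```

Answer: 10

Derivation:
Trace (tracking value):
lst = [5, 8, 4, 15, 16]  # -> lst = [5, 8, 4, 15, 16]
lst.append(99)  # -> lst = [5, 8, 4, 15, 16, 99]
lst[0] = lst[0] * 2  # -> lst = [10, 8, 4, 15, 16, 99]
value = lst[0]  # -> value = 10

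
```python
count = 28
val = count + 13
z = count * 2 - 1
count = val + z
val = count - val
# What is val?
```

Answer: 55

Derivation:
Trace (tracking val):
count = 28  # -> count = 28
val = count + 13  # -> val = 41
z = count * 2 - 1  # -> z = 55
count = val + z  # -> count = 96
val = count - val  # -> val = 55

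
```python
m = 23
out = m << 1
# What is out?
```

Trace (tracking out):
m = 23  # -> m = 23
out = m << 1  # -> out = 46

Answer: 46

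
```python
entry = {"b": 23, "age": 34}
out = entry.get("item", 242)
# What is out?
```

Trace (tracking out):
entry = {'b': 23, 'age': 34}  # -> entry = {'b': 23, 'age': 34}
out = entry.get('item', 242)  # -> out = 242

Answer: 242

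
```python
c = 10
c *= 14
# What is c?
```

Trace (tracking c):
c = 10  # -> c = 10
c *= 14  # -> c = 140

Answer: 140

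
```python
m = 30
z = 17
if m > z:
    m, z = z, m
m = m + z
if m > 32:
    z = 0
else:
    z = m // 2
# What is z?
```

Answer: 0

Derivation:
Trace (tracking z):
m = 30  # -> m = 30
z = 17  # -> z = 17
if m > z:  # condition is True
    m, z = (z, m)  # -> m = 17, z = 30
m = m + z  # -> m = 47
if m > 32:  # condition is True
    z = 0  # -> z = 0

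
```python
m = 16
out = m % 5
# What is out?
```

Trace (tracking out):
m = 16  # -> m = 16
out = m % 5  # -> out = 1

Answer: 1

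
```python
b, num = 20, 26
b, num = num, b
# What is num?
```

Answer: 20

Derivation:
Trace (tracking num):
b, num = (20, 26)  # -> b = 20, num = 26
b, num = (num, b)  # -> b = 26, num = 20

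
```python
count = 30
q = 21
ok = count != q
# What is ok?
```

Trace (tracking ok):
count = 30  # -> count = 30
q = 21  # -> q = 21
ok = count != q  # -> ok = True

Answer: True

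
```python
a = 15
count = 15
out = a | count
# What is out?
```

Trace (tracking out):
a = 15  # -> a = 15
count = 15  # -> count = 15
out = a | count  # -> out = 15

Answer: 15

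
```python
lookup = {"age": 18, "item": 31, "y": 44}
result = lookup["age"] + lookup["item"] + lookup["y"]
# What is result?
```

Trace (tracking result):
lookup = {'age': 18, 'item': 31, 'y': 44}  # -> lookup = {'age': 18, 'item': 31, 'y': 44}
result = lookup['age'] + lookup['item'] + lookup['y']  # -> result = 93

Answer: 93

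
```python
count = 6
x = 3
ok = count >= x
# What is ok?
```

Answer: True

Derivation:
Trace (tracking ok):
count = 6  # -> count = 6
x = 3  # -> x = 3
ok = count >= x  # -> ok = True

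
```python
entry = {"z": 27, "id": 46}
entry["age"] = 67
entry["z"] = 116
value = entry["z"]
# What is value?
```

Answer: 116

Derivation:
Trace (tracking value):
entry = {'z': 27, 'id': 46}  # -> entry = {'z': 27, 'id': 46}
entry['age'] = 67  # -> entry = {'z': 27, 'id': 46, 'age': 67}
entry['z'] = 116  # -> entry = {'z': 116, 'id': 46, 'age': 67}
value = entry['z']  # -> value = 116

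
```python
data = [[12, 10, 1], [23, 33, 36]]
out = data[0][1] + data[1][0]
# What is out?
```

Trace (tracking out):
data = [[12, 10, 1], [23, 33, 36]]  # -> data = [[12, 10, 1], [23, 33, 36]]
out = data[0][1] + data[1][0]  # -> out = 33

Answer: 33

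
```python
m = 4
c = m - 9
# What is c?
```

Trace (tracking c):
m = 4  # -> m = 4
c = m - 9  # -> c = -5

Answer: -5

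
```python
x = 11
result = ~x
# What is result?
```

Trace (tracking result):
x = 11  # -> x = 11
result = ~x  # -> result = -12

Answer: -12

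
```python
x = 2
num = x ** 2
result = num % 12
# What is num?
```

Answer: 4

Derivation:
Trace (tracking num):
x = 2  # -> x = 2
num = x ** 2  # -> num = 4
result = num % 12  # -> result = 4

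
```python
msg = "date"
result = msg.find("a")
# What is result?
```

Trace (tracking result):
msg = 'date'  # -> msg = 'date'
result = msg.find('a')  # -> result = 1

Answer: 1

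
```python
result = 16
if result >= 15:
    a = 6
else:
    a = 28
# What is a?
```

Trace (tracking a):
result = 16  # -> result = 16
if result >= 15:  # condition is True
    a = 6  # -> a = 6

Answer: 6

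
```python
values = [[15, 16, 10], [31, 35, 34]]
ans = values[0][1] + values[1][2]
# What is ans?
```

Answer: 50

Derivation:
Trace (tracking ans):
values = [[15, 16, 10], [31, 35, 34]]  # -> values = [[15, 16, 10], [31, 35, 34]]
ans = values[0][1] + values[1][2]  # -> ans = 50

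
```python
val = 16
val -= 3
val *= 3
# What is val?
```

Trace (tracking val):
val = 16  # -> val = 16
val -= 3  # -> val = 13
val *= 3  # -> val = 39

Answer: 39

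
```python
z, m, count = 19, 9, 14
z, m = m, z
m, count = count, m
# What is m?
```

Answer: 14

Derivation:
Trace (tracking m):
z, m, count = (19, 9, 14)  # -> z = 19, m = 9, count = 14
z, m = (m, z)  # -> z = 9, m = 19
m, count = (count, m)  # -> m = 14, count = 19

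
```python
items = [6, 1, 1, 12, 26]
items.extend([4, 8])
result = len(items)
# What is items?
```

Answer: [6, 1, 1, 12, 26, 4, 8]

Derivation:
Trace (tracking items):
items = [6, 1, 1, 12, 26]  # -> items = [6, 1, 1, 12, 26]
items.extend([4, 8])  # -> items = [6, 1, 1, 12, 26, 4, 8]
result = len(items)  # -> result = 7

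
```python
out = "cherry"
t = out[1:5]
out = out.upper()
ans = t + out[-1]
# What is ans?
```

Trace (tracking ans):
out = 'cherry'  # -> out = 'cherry'
t = out[1:5]  # -> t = 'herr'
out = out.upper()  # -> out = 'CHERRY'
ans = t + out[-1]  # -> ans = 'herrY'

Answer: 'herrY'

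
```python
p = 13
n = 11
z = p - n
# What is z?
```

Answer: 2

Derivation:
Trace (tracking z):
p = 13  # -> p = 13
n = 11  # -> n = 11
z = p - n  # -> z = 2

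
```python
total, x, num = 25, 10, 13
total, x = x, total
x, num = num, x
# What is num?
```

Answer: 25

Derivation:
Trace (tracking num):
total, x, num = (25, 10, 13)  # -> total = 25, x = 10, num = 13
total, x = (x, total)  # -> total = 10, x = 25
x, num = (num, x)  # -> x = 13, num = 25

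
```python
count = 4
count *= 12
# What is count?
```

Answer: 48

Derivation:
Trace (tracking count):
count = 4  # -> count = 4
count *= 12  # -> count = 48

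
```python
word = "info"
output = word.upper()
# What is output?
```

Answer: 'INFO'

Derivation:
Trace (tracking output):
word = 'info'  # -> word = 'info'
output = word.upper()  # -> output = 'INFO'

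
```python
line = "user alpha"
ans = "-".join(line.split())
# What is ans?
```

Answer: 'user-alpha'

Derivation:
Trace (tracking ans):
line = 'user alpha'  # -> line = 'user alpha'
ans = '-'.join(line.split())  # -> ans = 'user-alpha'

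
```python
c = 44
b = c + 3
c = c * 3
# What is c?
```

Answer: 132

Derivation:
Trace (tracking c):
c = 44  # -> c = 44
b = c + 3  # -> b = 47
c = c * 3  # -> c = 132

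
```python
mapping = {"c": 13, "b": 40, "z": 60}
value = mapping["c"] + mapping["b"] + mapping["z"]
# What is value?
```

Trace (tracking value):
mapping = {'c': 13, 'b': 40, 'z': 60}  # -> mapping = {'c': 13, 'b': 40, 'z': 60}
value = mapping['c'] + mapping['b'] + mapping['z']  # -> value = 113

Answer: 113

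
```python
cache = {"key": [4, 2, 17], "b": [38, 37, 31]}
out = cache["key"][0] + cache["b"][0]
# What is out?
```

Trace (tracking out):
cache = {'key': [4, 2, 17], 'b': [38, 37, 31]}  # -> cache = {'key': [4, 2, 17], 'b': [38, 37, 31]}
out = cache['key'][0] + cache['b'][0]  # -> out = 42

Answer: 42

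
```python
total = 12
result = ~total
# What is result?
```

Trace (tracking result):
total = 12  # -> total = 12
result = ~total  # -> result = -13

Answer: -13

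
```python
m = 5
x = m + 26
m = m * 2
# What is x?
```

Trace (tracking x):
m = 5  # -> m = 5
x = m + 26  # -> x = 31
m = m * 2  # -> m = 10

Answer: 31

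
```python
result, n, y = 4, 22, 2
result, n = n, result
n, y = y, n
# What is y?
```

Answer: 4

Derivation:
Trace (tracking y):
result, n, y = (4, 22, 2)  # -> result = 4, n = 22, y = 2
result, n = (n, result)  # -> result = 22, n = 4
n, y = (y, n)  # -> n = 2, y = 4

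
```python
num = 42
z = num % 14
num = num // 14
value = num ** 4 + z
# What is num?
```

Trace (tracking num):
num = 42  # -> num = 42
z = num % 14  # -> z = 0
num = num // 14  # -> num = 3
value = num ** 4 + z  # -> value = 81

Answer: 3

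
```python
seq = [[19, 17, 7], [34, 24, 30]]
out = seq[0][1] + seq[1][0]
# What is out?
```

Answer: 51

Derivation:
Trace (tracking out):
seq = [[19, 17, 7], [34, 24, 30]]  # -> seq = [[19, 17, 7], [34, 24, 30]]
out = seq[0][1] + seq[1][0]  # -> out = 51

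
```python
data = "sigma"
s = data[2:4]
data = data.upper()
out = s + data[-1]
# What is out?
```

Answer: 'gmA'

Derivation:
Trace (tracking out):
data = 'sigma'  # -> data = 'sigma'
s = data[2:4]  # -> s = 'gm'
data = data.upper()  # -> data = 'SIGMA'
out = s + data[-1]  # -> out = 'gmA'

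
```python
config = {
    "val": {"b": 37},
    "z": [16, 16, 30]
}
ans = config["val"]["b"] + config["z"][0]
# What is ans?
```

Trace (tracking ans):
config = {'val': {'b': 37}, 'z': [16, 16, 30]}  # -> config = {'val': {'b': 37}, 'z': [16, 16, 30]}
ans = config['val']['b'] + config['z'][0]  # -> ans = 53

Answer: 53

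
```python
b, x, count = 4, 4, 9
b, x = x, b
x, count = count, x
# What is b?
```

Answer: 4

Derivation:
Trace (tracking b):
b, x, count = (4, 4, 9)  # -> b = 4, x = 4, count = 9
b, x = (x, b)  # -> b = 4, x = 4
x, count = (count, x)  # -> x = 9, count = 4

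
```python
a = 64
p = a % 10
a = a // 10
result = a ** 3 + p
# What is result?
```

Trace (tracking result):
a = 64  # -> a = 64
p = a % 10  # -> p = 4
a = a // 10  # -> a = 6
result = a ** 3 + p  # -> result = 220

Answer: 220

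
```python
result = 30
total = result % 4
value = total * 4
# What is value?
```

Trace (tracking value):
result = 30  # -> result = 30
total = result % 4  # -> total = 2
value = total * 4  # -> value = 8

Answer: 8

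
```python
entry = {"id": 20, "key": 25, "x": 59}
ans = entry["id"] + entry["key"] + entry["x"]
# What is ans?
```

Trace (tracking ans):
entry = {'id': 20, 'key': 25, 'x': 59}  # -> entry = {'id': 20, 'key': 25, 'x': 59}
ans = entry['id'] + entry['key'] + entry['x']  # -> ans = 104

Answer: 104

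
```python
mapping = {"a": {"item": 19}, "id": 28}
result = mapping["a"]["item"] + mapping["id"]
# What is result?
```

Trace (tracking result):
mapping = {'a': {'item': 19}, 'id': 28}  # -> mapping = {'a': {'item': 19}, 'id': 28}
result = mapping['a']['item'] + mapping['id']  # -> result = 47

Answer: 47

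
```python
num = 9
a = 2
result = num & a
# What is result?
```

Answer: 0

Derivation:
Trace (tracking result):
num = 9  # -> num = 9
a = 2  # -> a = 2
result = num & a  # -> result = 0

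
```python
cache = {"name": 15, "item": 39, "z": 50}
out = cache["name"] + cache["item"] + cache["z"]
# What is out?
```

Answer: 104

Derivation:
Trace (tracking out):
cache = {'name': 15, 'item': 39, 'z': 50}  # -> cache = {'name': 15, 'item': 39, 'z': 50}
out = cache['name'] + cache['item'] + cache['z']  # -> out = 104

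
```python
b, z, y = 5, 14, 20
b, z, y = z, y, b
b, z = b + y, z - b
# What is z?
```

Trace (tracking z):
b, z, y = (5, 14, 20)  # -> b = 5, z = 14, y = 20
b, z, y = (z, y, b)  # -> b = 14, z = 20, y = 5
b, z = (b + y, z - b)  # -> b = 19, z = 6

Answer: 6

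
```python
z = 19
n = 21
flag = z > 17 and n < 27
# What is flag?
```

Trace (tracking flag):
z = 19  # -> z = 19
n = 21  # -> n = 21
flag = z > 17 and n < 27  # -> flag = True

Answer: True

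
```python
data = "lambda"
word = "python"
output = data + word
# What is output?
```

Trace (tracking output):
data = 'lambda'  # -> data = 'lambda'
word = 'python'  # -> word = 'python'
output = data + word  # -> output = 'lambdapython'

Answer: 'lambdapython'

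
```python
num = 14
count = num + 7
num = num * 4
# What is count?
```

Answer: 21

Derivation:
Trace (tracking count):
num = 14  # -> num = 14
count = num + 7  # -> count = 21
num = num * 4  # -> num = 56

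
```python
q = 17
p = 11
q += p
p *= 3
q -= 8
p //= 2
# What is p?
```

Trace (tracking p):
q = 17  # -> q = 17
p = 11  # -> p = 11
q += p  # -> q = 28
p *= 3  # -> p = 33
q -= 8  # -> q = 20
p //= 2  # -> p = 16

Answer: 16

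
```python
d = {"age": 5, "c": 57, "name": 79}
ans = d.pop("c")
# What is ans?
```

Trace (tracking ans):
d = {'age': 5, 'c': 57, 'name': 79}  # -> d = {'age': 5, 'c': 57, 'name': 79}
ans = d.pop('c')  # -> ans = 57

Answer: 57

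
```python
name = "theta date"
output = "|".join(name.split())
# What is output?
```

Trace (tracking output):
name = 'theta date'  # -> name = 'theta date'
output = '|'.join(name.split())  # -> output = 'theta|date'

Answer: 'theta|date'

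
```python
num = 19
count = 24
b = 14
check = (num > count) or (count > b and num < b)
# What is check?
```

Answer: False

Derivation:
Trace (tracking check):
num = 19  # -> num = 19
count = 24  # -> count = 24
b = 14  # -> b = 14
check = num > count or (count > b and num < b)  # -> check = False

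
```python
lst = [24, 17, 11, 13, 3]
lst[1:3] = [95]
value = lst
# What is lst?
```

Trace (tracking lst):
lst = [24, 17, 11, 13, 3]  # -> lst = [24, 17, 11, 13, 3]
lst[1:3] = [95]  # -> lst = [24, 95, 13, 3]
value = lst  # -> value = [24, 95, 13, 3]

Answer: [24, 95, 13, 3]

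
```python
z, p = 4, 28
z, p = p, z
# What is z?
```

Trace (tracking z):
z, p = (4, 28)  # -> z = 4, p = 28
z, p = (p, z)  # -> z = 28, p = 4

Answer: 28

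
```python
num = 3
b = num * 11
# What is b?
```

Answer: 33

Derivation:
Trace (tracking b):
num = 3  # -> num = 3
b = num * 11  # -> b = 33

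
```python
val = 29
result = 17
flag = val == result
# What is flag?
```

Answer: False

Derivation:
Trace (tracking flag):
val = 29  # -> val = 29
result = 17  # -> result = 17
flag = val == result  # -> flag = False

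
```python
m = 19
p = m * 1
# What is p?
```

Answer: 19

Derivation:
Trace (tracking p):
m = 19  # -> m = 19
p = m * 1  # -> p = 19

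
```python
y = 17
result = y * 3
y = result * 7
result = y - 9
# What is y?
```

Trace (tracking y):
y = 17  # -> y = 17
result = y * 3  # -> result = 51
y = result * 7  # -> y = 357
result = y - 9  # -> result = 348

Answer: 357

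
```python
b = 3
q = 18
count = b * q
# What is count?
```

Trace (tracking count):
b = 3  # -> b = 3
q = 18  # -> q = 18
count = b * q  # -> count = 54

Answer: 54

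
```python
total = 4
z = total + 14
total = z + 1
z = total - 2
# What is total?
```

Answer: 19

Derivation:
Trace (tracking total):
total = 4  # -> total = 4
z = total + 14  # -> z = 18
total = z + 1  # -> total = 19
z = total - 2  # -> z = 17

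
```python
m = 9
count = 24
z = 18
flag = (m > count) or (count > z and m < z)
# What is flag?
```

Trace (tracking flag):
m = 9  # -> m = 9
count = 24  # -> count = 24
z = 18  # -> z = 18
flag = m > count or (count > z and m < z)  # -> flag = True

Answer: True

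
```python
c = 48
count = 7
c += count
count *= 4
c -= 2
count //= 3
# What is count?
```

Trace (tracking count):
c = 48  # -> c = 48
count = 7  # -> count = 7
c += count  # -> c = 55
count *= 4  # -> count = 28
c -= 2  # -> c = 53
count //= 3  # -> count = 9

Answer: 9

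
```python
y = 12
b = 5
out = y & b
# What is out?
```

Answer: 4

Derivation:
Trace (tracking out):
y = 12  # -> y = 12
b = 5  # -> b = 5
out = y & b  # -> out = 4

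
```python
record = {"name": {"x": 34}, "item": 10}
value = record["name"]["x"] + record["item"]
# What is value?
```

Trace (tracking value):
record = {'name': {'x': 34}, 'item': 10}  # -> record = {'name': {'x': 34}, 'item': 10}
value = record['name']['x'] + record['item']  # -> value = 44

Answer: 44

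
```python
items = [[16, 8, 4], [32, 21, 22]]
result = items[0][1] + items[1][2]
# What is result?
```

Trace (tracking result):
items = [[16, 8, 4], [32, 21, 22]]  # -> items = [[16, 8, 4], [32, 21, 22]]
result = items[0][1] + items[1][2]  # -> result = 30

Answer: 30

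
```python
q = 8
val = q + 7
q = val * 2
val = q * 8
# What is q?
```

Answer: 30

Derivation:
Trace (tracking q):
q = 8  # -> q = 8
val = q + 7  # -> val = 15
q = val * 2  # -> q = 30
val = q * 8  # -> val = 240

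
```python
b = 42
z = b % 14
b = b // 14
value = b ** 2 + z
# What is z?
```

Answer: 0

Derivation:
Trace (tracking z):
b = 42  # -> b = 42
z = b % 14  # -> z = 0
b = b // 14  # -> b = 3
value = b ** 2 + z  # -> value = 9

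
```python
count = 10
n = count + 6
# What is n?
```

Trace (tracking n):
count = 10  # -> count = 10
n = count + 6  # -> n = 16

Answer: 16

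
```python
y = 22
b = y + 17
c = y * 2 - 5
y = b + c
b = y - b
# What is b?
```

Answer: 39

Derivation:
Trace (tracking b):
y = 22  # -> y = 22
b = y + 17  # -> b = 39
c = y * 2 - 5  # -> c = 39
y = b + c  # -> y = 78
b = y - b  # -> b = 39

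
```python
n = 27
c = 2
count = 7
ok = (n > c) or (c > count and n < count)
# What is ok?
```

Answer: True

Derivation:
Trace (tracking ok):
n = 27  # -> n = 27
c = 2  # -> c = 2
count = 7  # -> count = 7
ok = n > c or (c > count and n < count)  # -> ok = True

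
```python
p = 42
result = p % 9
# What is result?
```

Trace (tracking result):
p = 42  # -> p = 42
result = p % 9  # -> result = 6

Answer: 6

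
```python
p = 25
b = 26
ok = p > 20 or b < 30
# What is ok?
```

Answer: True

Derivation:
Trace (tracking ok):
p = 25  # -> p = 25
b = 26  # -> b = 26
ok = p > 20 or b < 30  # -> ok = True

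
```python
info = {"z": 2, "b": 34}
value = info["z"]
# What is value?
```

Answer: 2

Derivation:
Trace (tracking value):
info = {'z': 2, 'b': 34}  # -> info = {'z': 2, 'b': 34}
value = info['z']  # -> value = 2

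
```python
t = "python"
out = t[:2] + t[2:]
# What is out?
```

Trace (tracking out):
t = 'python'  # -> t = 'python'
out = t[:2] + t[2:]  # -> out = 'python'

Answer: 'python'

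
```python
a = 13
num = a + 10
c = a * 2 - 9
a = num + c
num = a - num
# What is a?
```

Trace (tracking a):
a = 13  # -> a = 13
num = a + 10  # -> num = 23
c = a * 2 - 9  # -> c = 17
a = num + c  # -> a = 40
num = a - num  # -> num = 17

Answer: 40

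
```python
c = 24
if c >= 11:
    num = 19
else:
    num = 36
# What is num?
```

Answer: 19

Derivation:
Trace (tracking num):
c = 24  # -> c = 24
if c >= 11:  # condition is True
    num = 19  # -> num = 19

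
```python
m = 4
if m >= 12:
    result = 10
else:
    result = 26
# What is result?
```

Answer: 26

Derivation:
Trace (tracking result):
m = 4  # -> m = 4
if m >= 12:  # condition is False
else:
    result = 26  # -> result = 26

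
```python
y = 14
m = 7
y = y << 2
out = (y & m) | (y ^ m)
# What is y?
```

Answer: 56

Derivation:
Trace (tracking y):
y = 14  # -> y = 14
m = 7  # -> m = 7
y = y << 2  # -> y = 56
out = y & m | y ^ m  # -> out = 63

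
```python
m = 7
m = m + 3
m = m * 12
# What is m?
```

Answer: 120

Derivation:
Trace (tracking m):
m = 7  # -> m = 7
m = m + 3  # -> m = 10
m = m * 12  # -> m = 120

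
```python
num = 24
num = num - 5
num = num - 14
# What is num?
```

Trace (tracking num):
num = 24  # -> num = 24
num = num - 5  # -> num = 19
num = num - 14  # -> num = 5

Answer: 5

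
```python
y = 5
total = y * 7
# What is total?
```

Trace (tracking total):
y = 5  # -> y = 5
total = y * 7  # -> total = 35

Answer: 35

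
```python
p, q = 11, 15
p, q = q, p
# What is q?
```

Trace (tracking q):
p, q = (11, 15)  # -> p = 11, q = 15
p, q = (q, p)  # -> p = 15, q = 11

Answer: 11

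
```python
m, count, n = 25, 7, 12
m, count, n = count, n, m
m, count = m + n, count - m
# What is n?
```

Trace (tracking n):
m, count, n = (25, 7, 12)  # -> m = 25, count = 7, n = 12
m, count, n = (count, n, m)  # -> m = 7, count = 12, n = 25
m, count = (m + n, count - m)  # -> m = 32, count = 5

Answer: 25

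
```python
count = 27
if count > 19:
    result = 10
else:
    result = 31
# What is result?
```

Trace (tracking result):
count = 27  # -> count = 27
if count > 19:  # condition is True
    result = 10  # -> result = 10

Answer: 10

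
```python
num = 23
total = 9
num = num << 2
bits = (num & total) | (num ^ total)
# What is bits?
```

Trace (tracking bits):
num = 23  # -> num = 23
total = 9  # -> total = 9
num = num << 2  # -> num = 92
bits = num & total | num ^ total  # -> bits = 93

Answer: 93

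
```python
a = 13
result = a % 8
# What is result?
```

Trace (tracking result):
a = 13  # -> a = 13
result = a % 8  # -> result = 5

Answer: 5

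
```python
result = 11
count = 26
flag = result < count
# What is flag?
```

Trace (tracking flag):
result = 11  # -> result = 11
count = 26  # -> count = 26
flag = result < count  # -> flag = True

Answer: True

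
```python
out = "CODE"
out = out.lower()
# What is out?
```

Trace (tracking out):
out = 'CODE'  # -> out = 'CODE'
out = out.lower()  # -> out = 'code'

Answer: 'code'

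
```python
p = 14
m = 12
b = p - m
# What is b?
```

Trace (tracking b):
p = 14  # -> p = 14
m = 12  # -> m = 12
b = p - m  # -> b = 2

Answer: 2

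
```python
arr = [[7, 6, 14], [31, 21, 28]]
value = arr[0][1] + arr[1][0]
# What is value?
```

Answer: 37

Derivation:
Trace (tracking value):
arr = [[7, 6, 14], [31, 21, 28]]  # -> arr = [[7, 6, 14], [31, 21, 28]]
value = arr[0][1] + arr[1][0]  # -> value = 37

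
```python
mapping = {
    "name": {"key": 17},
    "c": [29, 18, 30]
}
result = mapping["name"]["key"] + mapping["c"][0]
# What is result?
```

Answer: 46

Derivation:
Trace (tracking result):
mapping = {'name': {'key': 17}, 'c': [29, 18, 30]}  # -> mapping = {'name': {'key': 17}, 'c': [29, 18, 30]}
result = mapping['name']['key'] + mapping['c'][0]  # -> result = 46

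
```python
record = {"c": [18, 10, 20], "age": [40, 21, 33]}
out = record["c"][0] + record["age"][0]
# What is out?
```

Trace (tracking out):
record = {'c': [18, 10, 20], 'age': [40, 21, 33]}  # -> record = {'c': [18, 10, 20], 'age': [40, 21, 33]}
out = record['c'][0] + record['age'][0]  # -> out = 58

Answer: 58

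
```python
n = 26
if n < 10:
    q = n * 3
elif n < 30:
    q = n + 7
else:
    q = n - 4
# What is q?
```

Trace (tracking q):
n = 26  # -> n = 26
if n < 10:  # condition is False
elif n < 30:  # condition is True
    q = n + 7  # -> q = 33

Answer: 33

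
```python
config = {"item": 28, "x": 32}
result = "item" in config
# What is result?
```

Answer: True

Derivation:
Trace (tracking result):
config = {'item': 28, 'x': 32}  # -> config = {'item': 28, 'x': 32}
result = 'item' in config  # -> result = True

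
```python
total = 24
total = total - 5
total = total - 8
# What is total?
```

Trace (tracking total):
total = 24  # -> total = 24
total = total - 5  # -> total = 19
total = total - 8  # -> total = 11

Answer: 11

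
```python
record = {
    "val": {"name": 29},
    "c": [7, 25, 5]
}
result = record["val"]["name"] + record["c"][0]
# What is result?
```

Answer: 36

Derivation:
Trace (tracking result):
record = {'val': {'name': 29}, 'c': [7, 25, 5]}  # -> record = {'val': {'name': 29}, 'c': [7, 25, 5]}
result = record['val']['name'] + record['c'][0]  # -> result = 36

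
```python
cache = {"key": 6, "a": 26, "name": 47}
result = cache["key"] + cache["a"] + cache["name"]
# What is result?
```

Answer: 79

Derivation:
Trace (tracking result):
cache = {'key': 6, 'a': 26, 'name': 47}  # -> cache = {'key': 6, 'a': 26, 'name': 47}
result = cache['key'] + cache['a'] + cache['name']  # -> result = 79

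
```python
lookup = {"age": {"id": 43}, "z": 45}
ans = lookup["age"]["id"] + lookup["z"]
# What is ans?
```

Trace (tracking ans):
lookup = {'age': {'id': 43}, 'z': 45}  # -> lookup = {'age': {'id': 43}, 'z': 45}
ans = lookup['age']['id'] + lookup['z']  # -> ans = 88

Answer: 88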